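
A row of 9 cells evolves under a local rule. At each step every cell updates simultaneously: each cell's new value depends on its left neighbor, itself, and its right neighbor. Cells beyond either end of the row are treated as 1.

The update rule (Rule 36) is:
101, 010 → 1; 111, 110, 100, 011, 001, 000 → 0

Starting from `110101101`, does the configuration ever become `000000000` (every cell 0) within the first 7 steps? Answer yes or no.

yes

001110010
000000011
000000000
all cells are 0 at step 3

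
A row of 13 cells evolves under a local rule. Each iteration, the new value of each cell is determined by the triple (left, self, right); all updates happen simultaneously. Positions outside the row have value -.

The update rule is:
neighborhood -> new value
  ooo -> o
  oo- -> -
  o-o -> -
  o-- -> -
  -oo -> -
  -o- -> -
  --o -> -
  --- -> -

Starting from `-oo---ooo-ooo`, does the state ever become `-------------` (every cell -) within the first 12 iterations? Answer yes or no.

yes

iteration 1: -------o---o-
iteration 2: -------------
all cells are - at iteration 2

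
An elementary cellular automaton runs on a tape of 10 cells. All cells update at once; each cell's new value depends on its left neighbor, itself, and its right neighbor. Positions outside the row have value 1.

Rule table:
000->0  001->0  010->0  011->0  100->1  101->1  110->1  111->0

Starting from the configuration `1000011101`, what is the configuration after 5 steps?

1100000110
0110000011
1011000000
1101100000
0110110000

0110110000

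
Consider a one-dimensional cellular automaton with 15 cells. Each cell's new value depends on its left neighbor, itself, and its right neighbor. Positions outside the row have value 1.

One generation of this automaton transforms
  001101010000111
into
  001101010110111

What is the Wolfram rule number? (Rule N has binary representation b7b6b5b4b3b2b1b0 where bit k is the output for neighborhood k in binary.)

position 13: 111 → 1  (bit 7 = 1)
position 3: 110 → 1  (bit 6 = 1)
position 4: 101 → 0  (bit 5 = 0)
position 0: 100 → 0  (bit 4 = 0)
position 2: 011 → 1  (bit 3 = 1)
position 5: 010 → 1  (bit 2 = 1)
position 1: 001 → 0  (bit 1 = 0)
position 9: 000 → 1  (bit 0 = 1)
bits b7..b0 = 11001101 = 205

205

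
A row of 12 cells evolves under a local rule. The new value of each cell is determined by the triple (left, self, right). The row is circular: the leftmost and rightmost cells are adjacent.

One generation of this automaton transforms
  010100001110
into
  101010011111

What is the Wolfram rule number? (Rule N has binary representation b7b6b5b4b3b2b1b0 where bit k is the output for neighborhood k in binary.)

position 9: 111 → 1  (bit 7 = 1)
position 10: 110 → 1  (bit 6 = 1)
position 2: 101 → 1  (bit 5 = 1)
position 4: 100 → 1  (bit 4 = 1)
position 8: 011 → 1  (bit 3 = 1)
position 1: 010 → 0  (bit 2 = 0)
position 0: 001 → 1  (bit 1 = 1)
position 5: 000 → 0  (bit 0 = 0)
bits b7..b0 = 11111010 = 250

250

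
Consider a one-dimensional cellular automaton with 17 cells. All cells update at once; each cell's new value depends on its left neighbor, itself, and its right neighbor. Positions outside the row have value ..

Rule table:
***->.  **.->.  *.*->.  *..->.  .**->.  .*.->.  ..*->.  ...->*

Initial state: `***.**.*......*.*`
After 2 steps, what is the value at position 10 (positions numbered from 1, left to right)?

.........****....
********......***
position 10 holds .

.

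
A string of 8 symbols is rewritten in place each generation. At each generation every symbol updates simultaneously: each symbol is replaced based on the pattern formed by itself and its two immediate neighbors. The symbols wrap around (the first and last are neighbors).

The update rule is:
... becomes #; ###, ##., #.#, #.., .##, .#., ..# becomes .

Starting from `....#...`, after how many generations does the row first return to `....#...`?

###...##
....#...

2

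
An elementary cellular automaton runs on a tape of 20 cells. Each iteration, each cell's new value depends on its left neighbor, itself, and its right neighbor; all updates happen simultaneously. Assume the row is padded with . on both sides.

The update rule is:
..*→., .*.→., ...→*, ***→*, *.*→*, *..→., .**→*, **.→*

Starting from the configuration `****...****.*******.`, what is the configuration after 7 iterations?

*******************.

iteration 1: ****.*.************.
iteration 2: *****.*************.
iteration 3: *******************.
iteration 4: *******************.  (fixed point — unchanged through iteration 7)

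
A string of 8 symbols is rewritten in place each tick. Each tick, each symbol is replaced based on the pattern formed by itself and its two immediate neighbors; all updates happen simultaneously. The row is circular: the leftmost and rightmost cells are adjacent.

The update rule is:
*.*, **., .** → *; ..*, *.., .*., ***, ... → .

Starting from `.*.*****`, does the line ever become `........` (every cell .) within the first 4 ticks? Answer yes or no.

yes

tick 1: *.**...*
tick 2: ****...*
tick 3: ...*...*
tick 4: ........
all cells are . at tick 4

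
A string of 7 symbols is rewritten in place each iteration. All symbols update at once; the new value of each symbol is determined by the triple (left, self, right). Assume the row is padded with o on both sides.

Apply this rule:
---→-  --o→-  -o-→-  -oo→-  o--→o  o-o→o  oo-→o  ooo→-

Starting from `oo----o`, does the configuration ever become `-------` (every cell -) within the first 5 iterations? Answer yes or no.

-oo----
o-oo---
oo-oo--
-oo-oo-
o-oo-oo
iteration 5 is o-oo-oo, still not uniform -

no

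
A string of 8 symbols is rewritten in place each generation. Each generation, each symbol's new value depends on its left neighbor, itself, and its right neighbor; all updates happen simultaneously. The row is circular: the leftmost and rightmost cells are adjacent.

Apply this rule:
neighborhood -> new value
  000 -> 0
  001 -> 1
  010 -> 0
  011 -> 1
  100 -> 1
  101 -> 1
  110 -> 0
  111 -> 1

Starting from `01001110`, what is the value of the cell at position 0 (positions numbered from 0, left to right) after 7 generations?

0

10111101
01111011
11110110
11101101
11011011
10110111
01101111
position 0 holds 0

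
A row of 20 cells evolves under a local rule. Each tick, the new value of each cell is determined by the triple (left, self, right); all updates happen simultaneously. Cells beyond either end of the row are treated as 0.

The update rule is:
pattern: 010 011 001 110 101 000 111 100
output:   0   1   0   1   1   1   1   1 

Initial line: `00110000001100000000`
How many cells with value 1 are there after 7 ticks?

10111111101111111111
01111111111111111111
01111111111111111111  (fixed point — unchanged through tick 7)
count of 1: 19

19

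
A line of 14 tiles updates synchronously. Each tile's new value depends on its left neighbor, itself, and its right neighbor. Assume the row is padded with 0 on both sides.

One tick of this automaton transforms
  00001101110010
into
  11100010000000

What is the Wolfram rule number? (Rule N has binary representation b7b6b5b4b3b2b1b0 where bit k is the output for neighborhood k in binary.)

33

position 8: 111 → 0  (bit 7 = 0)
position 5: 110 → 0  (bit 6 = 0)
position 6: 101 → 1  (bit 5 = 1)
position 10: 100 → 0  (bit 4 = 0)
position 4: 011 → 0  (bit 3 = 0)
position 12: 010 → 0  (bit 2 = 0)
position 3: 001 → 0  (bit 1 = 0)
position 0: 000 → 1  (bit 0 = 1)
bits b7..b0 = 00100001 = 33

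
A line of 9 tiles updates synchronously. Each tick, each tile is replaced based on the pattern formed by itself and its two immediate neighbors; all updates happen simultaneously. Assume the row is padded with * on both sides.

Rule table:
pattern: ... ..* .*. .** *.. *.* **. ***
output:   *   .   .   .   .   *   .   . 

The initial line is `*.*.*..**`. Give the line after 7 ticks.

*.......*

.*.*.....
*.*..***.
.*......*
*..****..
.........
.*******.
*.......*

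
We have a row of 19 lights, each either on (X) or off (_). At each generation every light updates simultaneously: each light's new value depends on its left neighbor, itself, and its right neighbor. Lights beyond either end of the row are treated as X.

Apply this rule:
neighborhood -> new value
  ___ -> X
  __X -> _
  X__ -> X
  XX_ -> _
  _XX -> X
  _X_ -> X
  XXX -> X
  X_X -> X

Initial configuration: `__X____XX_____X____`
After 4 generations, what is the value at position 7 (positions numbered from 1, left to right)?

X

X_XXXX_X_XXXX_XXXX_
_XXXX_XXXXXX_XXXX_X
XXXX_XXXXXX_XXXX_XX
XXX_XXXXXX_XXXX_XXX
position 7 holds X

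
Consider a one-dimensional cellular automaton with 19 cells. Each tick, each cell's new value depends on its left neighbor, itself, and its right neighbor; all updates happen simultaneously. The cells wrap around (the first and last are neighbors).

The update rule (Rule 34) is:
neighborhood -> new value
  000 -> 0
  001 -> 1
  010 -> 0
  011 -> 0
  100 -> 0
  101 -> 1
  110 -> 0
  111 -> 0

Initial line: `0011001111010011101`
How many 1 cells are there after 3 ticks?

tick 1: 0100010000100100010
tick 2: 1000100001001000100
tick 3: 0001000010010001001
count of 1: 5

5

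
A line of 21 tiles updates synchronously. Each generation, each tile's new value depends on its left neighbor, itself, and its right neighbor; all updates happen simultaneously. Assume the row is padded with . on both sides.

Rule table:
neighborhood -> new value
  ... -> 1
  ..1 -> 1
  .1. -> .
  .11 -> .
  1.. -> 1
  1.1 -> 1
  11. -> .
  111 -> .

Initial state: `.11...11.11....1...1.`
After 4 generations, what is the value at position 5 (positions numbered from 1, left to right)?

.

1..111..1..1111.111.1
.11...11.11....1...1.  (repeats generation 0; period 2)
generation 4: .11...11.11....1...1.
position 5 holds .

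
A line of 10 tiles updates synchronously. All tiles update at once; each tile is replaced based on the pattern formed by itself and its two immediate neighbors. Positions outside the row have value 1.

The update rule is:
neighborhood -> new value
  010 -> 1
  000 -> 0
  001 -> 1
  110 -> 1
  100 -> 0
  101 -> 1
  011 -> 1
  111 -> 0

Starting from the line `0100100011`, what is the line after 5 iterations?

iteration 1: 1101100110
iteration 2: 0111101111
iteration 3: 1100111000
iteration 4: 0101101001
iteration 5: 1111111011

1111111011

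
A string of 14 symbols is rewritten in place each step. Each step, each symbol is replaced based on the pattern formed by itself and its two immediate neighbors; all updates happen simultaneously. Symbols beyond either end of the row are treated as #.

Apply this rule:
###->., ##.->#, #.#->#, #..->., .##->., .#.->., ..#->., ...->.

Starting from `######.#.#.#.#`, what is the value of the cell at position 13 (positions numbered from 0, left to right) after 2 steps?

step 1: .....##.#.#.#.
step 2: ......##.#.#.#
position 13 holds #

#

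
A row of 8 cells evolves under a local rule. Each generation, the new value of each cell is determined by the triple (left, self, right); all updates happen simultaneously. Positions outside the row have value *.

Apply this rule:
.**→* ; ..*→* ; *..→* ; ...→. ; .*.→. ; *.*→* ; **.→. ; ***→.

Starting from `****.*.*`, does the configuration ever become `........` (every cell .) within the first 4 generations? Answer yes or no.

no

....*.**
*..*.**.
.**.**.*
**.**.**
generation 4 is **.**.**, still not uniform .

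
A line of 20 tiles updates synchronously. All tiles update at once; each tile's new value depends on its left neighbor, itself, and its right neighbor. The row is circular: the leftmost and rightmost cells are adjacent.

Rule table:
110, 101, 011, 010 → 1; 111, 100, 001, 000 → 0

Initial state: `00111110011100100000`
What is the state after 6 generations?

generation 1: 00100010010100100000
generation 2: 00100010011100100000
generation 3: 00100010010100100000  (repeats generation 1; period 2)
generation 6: 00100010011100100000

00100010011100100000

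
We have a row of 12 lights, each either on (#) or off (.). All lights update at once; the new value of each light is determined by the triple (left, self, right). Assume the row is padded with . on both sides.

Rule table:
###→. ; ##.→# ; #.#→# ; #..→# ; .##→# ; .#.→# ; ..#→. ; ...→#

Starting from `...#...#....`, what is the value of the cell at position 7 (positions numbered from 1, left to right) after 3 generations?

##.###.#####
####.###...#
#..###.###.#
position 7 holds .

.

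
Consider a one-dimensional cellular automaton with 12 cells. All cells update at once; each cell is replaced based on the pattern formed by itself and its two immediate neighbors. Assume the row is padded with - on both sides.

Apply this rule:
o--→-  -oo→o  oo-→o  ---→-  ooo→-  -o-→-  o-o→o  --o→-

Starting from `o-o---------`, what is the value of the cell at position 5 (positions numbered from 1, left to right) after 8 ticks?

-

-o----------
------------
------------  (fixed point — unchanged through tick 8)
position 5 holds -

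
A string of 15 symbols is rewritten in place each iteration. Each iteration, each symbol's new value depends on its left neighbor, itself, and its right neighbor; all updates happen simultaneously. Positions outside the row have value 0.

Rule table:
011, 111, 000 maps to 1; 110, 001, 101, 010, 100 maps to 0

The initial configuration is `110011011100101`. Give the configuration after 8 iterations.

001100010010110

100010011000000
001000010011111
100011000011110
001010011011100
100000010011001
001111000010000
101110011000111
001100010010110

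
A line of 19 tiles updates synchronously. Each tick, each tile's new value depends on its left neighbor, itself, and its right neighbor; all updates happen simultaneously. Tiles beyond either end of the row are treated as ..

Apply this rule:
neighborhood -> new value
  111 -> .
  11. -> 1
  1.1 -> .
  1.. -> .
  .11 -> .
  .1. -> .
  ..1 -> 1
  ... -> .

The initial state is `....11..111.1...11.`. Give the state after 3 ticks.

...1.1.1..1....1.1.
..1......1....1....
.1......1....1.....

.1......1....1.....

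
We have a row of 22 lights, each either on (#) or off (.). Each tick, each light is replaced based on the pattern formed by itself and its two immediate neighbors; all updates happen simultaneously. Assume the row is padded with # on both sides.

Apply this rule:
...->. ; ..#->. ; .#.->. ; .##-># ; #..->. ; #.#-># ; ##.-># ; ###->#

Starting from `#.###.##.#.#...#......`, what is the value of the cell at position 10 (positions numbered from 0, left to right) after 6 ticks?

.

tick 1: #########.#...........
tick 2: ##########............
tick 3: ##########............  (fixed point — unchanged through tick 6)
position 10 holds .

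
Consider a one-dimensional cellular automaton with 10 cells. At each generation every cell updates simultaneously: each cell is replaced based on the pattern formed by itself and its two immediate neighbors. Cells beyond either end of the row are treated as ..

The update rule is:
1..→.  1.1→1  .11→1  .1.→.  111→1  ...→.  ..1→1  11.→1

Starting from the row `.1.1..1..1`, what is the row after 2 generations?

1.1..1..1.
.1..1..1..

.1..1..1..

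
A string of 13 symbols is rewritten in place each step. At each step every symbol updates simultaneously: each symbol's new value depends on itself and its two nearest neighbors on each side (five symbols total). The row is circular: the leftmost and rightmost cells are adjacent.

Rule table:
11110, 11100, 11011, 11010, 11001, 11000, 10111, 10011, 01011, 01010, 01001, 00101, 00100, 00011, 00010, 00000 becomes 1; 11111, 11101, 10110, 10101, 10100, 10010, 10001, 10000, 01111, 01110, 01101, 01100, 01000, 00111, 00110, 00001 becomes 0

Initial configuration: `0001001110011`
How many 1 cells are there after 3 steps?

8

1011110011100
1110111100110
1001101111001
count of 1: 8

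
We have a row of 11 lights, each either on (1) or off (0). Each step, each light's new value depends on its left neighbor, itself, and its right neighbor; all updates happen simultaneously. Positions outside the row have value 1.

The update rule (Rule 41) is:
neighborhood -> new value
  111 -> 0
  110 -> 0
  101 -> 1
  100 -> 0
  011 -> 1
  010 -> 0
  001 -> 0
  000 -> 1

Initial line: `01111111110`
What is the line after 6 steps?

10010000011

11000000001
00011111101
01010000011
10100111010
01000100101
10010000011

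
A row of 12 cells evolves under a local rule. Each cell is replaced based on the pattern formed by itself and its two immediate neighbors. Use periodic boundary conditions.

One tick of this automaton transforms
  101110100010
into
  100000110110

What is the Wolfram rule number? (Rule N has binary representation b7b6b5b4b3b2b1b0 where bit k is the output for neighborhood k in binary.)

22

position 3: 111 → 0  (bit 7 = 0)
position 4: 110 → 0  (bit 6 = 0)
position 1: 101 → 0  (bit 5 = 0)
position 7: 100 → 1  (bit 4 = 1)
position 2: 011 → 0  (bit 3 = 0)
position 0: 010 → 1  (bit 2 = 1)
position 9: 001 → 1  (bit 1 = 1)
position 8: 000 → 0  (bit 0 = 0)
bits b7..b0 = 00010110 = 22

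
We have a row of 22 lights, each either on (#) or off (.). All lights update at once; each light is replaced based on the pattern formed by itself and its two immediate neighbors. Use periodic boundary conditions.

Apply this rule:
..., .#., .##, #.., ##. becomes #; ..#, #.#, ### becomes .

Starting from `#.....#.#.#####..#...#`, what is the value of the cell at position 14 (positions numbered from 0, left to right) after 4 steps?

#

step 1: #####.#.#.#...##.###.#
step 2: ....#.#.#.###.##.#.#.#
step 3: ###.#.#.#.#.#.##.#.#.#
step 4: ..#.#.#.#.#.#.##.#.#.#
position 14 holds #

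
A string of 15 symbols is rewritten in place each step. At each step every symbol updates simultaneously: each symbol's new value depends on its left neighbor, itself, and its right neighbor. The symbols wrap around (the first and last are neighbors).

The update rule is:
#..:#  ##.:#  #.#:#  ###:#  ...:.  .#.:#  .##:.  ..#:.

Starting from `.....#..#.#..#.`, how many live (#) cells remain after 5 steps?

8

step 1: .....##.####.##
step 2: #.....##.####.#
step 3: ##.....##.####.
step 4: .##.....##.####
step 5: #.##.....##.###
count of #: 8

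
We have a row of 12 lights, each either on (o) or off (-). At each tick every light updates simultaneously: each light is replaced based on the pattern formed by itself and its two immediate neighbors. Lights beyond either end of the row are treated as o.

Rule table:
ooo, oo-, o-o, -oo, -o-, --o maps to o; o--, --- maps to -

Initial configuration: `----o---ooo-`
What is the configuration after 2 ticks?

tick 1: ---oo--ooooo
tick 2: --ooo-oooooo

--ooo-oooooo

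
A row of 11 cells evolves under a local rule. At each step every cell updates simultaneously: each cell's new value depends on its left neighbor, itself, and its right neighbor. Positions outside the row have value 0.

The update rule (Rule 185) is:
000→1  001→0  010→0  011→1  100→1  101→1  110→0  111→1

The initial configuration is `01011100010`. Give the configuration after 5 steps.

00110101101

step 1: 00111011001
step 2: 10110110100
step 3: 01101101011
step 4: 01011010110
step 5: 00110101101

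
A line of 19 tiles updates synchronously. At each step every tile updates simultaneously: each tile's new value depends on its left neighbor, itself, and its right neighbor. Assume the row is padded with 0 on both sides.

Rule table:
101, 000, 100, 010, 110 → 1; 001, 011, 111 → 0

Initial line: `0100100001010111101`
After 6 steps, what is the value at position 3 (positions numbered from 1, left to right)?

0110111101111000111
0011000110001110001
1001110011100011101
1100011000111000111
0111001110001110001
0001100011100011101
position 3 holds 0

0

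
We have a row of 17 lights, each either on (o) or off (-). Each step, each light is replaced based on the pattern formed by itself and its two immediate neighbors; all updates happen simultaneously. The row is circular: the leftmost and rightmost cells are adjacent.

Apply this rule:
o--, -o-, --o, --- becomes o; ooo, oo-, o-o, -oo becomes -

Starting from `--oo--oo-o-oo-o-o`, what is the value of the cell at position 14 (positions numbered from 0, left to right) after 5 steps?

oo--oo---o----o-o
--oo--ooooooooo--
oo--oo---------oo
--oo--ooooooooo--  (repeats step 2; period 2)
step 5: oo--oo---------oo
position 14 holds -

-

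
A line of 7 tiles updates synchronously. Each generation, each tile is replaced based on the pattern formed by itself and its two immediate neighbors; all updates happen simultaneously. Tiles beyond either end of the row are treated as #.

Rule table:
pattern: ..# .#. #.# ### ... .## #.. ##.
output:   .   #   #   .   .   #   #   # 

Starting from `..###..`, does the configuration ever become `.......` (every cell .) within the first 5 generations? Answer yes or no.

yes

#.#.##.
#######
.......
all cells are . at generation 3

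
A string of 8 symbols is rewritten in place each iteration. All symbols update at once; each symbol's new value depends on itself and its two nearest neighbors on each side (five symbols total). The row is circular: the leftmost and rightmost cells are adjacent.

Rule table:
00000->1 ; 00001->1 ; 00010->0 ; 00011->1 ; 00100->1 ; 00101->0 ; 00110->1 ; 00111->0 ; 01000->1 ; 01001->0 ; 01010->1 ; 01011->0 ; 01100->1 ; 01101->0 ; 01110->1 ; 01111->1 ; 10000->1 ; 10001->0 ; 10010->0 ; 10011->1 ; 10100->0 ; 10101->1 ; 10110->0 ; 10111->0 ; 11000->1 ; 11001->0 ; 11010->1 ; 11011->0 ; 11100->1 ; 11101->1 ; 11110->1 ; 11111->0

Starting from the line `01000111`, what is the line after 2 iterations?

11111001

10101011
11111001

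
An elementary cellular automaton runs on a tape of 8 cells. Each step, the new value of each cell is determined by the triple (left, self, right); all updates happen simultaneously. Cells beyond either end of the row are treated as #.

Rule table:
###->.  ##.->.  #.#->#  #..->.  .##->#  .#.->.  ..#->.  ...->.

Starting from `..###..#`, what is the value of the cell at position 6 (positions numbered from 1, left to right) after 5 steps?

step 1: ..#....#
step 2: .......#
step 3: .......#  (fixed point — unchanged through step 5)
position 6 holds .

.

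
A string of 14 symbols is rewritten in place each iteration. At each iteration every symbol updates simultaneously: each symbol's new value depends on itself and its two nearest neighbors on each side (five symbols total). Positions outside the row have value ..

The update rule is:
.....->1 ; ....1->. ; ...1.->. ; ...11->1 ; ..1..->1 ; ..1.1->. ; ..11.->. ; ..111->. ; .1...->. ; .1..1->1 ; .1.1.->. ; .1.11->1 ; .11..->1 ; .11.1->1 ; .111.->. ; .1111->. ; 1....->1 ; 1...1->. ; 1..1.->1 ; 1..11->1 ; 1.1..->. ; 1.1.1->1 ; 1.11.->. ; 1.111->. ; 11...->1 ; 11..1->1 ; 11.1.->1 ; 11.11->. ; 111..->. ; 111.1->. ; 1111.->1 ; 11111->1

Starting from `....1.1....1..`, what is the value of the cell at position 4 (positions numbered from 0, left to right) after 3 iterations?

11......1..1.1
.11111..111...
1..11.11...111
position 4 holds 1

1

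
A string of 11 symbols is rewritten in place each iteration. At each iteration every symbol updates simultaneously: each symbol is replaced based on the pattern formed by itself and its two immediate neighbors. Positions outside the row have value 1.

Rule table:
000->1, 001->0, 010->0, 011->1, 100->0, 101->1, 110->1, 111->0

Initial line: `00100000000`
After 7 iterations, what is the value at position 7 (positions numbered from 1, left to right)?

iteration 1: 00001111110
iteration 2: 01101000011
iteration 3: 11110011010
iteration 4: 00010011101
iteration 5: 01000010111
iteration 6: 10011001100
iteration 7: 10011001100
position 7 holds 0

0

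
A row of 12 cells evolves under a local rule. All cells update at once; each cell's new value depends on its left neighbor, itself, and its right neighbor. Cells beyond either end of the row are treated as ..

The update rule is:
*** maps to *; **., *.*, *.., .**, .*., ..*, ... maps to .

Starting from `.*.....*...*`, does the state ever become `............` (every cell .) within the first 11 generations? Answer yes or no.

yes

............
all cells are . at generation 1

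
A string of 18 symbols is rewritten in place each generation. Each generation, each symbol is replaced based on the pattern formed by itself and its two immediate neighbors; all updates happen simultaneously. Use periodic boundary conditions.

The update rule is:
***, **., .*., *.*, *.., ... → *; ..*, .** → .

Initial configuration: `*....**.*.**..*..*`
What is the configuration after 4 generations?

****..****.**.**..
.****..****.**.**.
..****..****.**.**
*..****..****.**.*

*..****..****.**.*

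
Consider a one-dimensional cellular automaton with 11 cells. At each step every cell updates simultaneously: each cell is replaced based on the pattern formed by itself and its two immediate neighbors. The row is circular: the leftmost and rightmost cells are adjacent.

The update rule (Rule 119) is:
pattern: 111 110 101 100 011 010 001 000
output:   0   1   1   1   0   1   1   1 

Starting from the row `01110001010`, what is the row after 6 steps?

10000000011

10011111111
11100000000
00111111111
11000000001
01111111110
10000000011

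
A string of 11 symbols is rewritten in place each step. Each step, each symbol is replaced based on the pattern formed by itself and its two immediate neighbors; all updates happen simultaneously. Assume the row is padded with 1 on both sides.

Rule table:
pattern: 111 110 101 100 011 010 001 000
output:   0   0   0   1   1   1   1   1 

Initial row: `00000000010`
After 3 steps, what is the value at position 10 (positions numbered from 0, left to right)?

1

step 1: 11111111110
step 2: 00000000000
step 3: 11111111111
position 10 holds 1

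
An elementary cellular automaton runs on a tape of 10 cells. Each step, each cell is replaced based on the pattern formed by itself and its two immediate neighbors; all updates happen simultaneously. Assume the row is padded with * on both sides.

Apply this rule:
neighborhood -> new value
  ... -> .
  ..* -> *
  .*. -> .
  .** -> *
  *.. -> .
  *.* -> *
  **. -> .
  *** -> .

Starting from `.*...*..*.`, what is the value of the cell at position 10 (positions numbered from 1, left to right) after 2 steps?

step 1: *...*..*.*
step 2: ...*..*.**
position 10 holds *

*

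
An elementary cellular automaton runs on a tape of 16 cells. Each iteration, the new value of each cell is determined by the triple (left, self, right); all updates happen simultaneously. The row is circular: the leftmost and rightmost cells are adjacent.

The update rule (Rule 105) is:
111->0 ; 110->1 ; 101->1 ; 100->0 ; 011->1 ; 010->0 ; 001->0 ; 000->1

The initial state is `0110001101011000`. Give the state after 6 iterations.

0110101110111011
1111011011101111
0001111110111000
1101000011101011
0110011010110110
0110011101111110

0110011101111110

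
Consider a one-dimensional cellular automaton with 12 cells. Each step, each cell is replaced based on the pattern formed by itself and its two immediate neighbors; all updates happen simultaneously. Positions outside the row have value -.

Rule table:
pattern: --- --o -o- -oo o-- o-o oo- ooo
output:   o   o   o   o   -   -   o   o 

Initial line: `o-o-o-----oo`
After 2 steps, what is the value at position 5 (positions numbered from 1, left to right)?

o-o-o-oooooo
o-o-o-oooooo
position 5 holds o

o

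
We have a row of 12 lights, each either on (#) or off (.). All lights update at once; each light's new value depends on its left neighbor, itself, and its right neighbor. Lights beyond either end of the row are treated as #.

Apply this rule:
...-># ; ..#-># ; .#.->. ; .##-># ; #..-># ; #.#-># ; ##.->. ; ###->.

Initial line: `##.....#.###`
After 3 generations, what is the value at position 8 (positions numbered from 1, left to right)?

#

generation 1: ..#####.##..
generation 2: ###....##.##
generation 3: ...#####.##.
position 8 holds #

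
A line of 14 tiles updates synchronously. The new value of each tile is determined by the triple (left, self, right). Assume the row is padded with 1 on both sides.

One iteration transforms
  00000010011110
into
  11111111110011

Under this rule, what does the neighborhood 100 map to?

At position 0 the neighborhood is 100; the next row has 1 there.

1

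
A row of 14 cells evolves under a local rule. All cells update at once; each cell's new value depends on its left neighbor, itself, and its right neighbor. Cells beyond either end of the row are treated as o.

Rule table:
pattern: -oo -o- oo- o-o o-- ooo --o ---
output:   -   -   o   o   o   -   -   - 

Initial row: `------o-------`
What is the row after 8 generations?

oo-oo-oo------

o------o------
oo------o-----
-oo------o----
o-oo------o---
oo-oo------o--
-oo-oo------o-
o-oo-oo------o
oo-oo-oo------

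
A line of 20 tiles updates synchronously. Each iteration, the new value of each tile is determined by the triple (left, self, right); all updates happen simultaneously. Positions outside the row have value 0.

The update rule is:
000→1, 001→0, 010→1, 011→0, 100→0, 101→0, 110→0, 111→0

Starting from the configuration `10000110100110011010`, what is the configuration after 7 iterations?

10110000100000000010

iteration 1: 10110000100000000010
iteration 2: 10000110101111111010
iteration 3: 10110000100000000010  (repeats iteration 1; period 2)
iteration 7: 10110000100000000010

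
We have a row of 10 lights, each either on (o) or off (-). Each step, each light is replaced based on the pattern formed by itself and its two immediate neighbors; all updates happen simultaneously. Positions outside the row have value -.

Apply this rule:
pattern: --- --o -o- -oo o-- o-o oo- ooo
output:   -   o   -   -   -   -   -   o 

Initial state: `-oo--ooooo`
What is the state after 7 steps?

--o-------

o---o-ooo-
---o---o--
--o---o---
-o---o----
o---o-----
---o------
--o-------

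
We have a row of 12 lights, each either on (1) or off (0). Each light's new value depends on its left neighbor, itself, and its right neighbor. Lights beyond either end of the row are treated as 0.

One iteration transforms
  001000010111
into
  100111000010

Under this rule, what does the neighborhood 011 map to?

0

At position 9 the neighborhood is 011; the next row has 0 there.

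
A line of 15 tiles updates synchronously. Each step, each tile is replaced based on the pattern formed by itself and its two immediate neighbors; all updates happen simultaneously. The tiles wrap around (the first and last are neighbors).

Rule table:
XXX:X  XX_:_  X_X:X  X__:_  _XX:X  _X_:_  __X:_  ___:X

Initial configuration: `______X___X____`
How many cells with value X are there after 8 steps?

XXXXX___X___XXX
XXXX__X___X_XXX
XXX_____X__XXXX
XX__XXX____XXXX
X___XX__XX_XXXX
__X_X___X_XXXXX
___X__X__XXXXX_
XX_______XXXX__
count of X: 6

6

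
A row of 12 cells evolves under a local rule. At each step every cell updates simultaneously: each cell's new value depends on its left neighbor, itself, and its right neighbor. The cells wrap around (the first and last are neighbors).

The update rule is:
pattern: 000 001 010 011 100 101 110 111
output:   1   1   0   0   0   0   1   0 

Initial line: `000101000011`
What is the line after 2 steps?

001011100100

011000011101
001011100100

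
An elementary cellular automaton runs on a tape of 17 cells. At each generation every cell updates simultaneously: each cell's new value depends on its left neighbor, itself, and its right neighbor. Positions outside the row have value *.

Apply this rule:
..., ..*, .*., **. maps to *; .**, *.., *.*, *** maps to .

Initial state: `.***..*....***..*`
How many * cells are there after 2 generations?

generation 1: ...*.**.***..*.*.
generation 2: .***..*...*.**.*.
count of *: 8

8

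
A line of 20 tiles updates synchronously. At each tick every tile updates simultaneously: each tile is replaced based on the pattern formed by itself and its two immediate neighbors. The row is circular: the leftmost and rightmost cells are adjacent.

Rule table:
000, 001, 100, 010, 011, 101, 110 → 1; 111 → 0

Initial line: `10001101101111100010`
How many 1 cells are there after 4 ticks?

11111111111000111111
00000000001111100000
11111111111000111111  (repeats tick 1; period 2)
tick 4: 00000000001111100000
count of 1: 5

5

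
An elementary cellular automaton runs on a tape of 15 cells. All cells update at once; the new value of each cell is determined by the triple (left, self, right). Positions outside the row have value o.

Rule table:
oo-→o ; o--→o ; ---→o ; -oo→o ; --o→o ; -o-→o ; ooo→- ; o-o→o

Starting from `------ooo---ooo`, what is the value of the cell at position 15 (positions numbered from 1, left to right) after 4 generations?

o

generation 1: ooooooo-ooooo--
generation 2: ------ooo---ooo  (repeats generation 0; period 2)
generation 4: ------ooo---ooo
position 15 holds o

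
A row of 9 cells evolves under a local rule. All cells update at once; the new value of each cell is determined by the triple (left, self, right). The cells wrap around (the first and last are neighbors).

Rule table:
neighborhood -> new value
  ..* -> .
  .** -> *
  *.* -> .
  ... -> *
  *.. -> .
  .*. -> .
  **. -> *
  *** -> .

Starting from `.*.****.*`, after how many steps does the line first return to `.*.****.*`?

3

...*..*..
**......*
.*.****.*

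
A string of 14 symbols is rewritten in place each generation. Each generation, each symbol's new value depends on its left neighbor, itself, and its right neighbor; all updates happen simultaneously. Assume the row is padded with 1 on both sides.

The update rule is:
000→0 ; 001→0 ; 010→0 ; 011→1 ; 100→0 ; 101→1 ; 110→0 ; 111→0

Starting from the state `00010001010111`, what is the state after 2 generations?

00000000011000

00000000101100
00000000011000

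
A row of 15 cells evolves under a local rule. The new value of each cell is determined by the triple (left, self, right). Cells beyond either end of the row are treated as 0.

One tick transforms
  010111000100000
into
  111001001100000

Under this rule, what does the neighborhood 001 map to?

1

At position 0 the neighborhood is 001; the next row has 1 there.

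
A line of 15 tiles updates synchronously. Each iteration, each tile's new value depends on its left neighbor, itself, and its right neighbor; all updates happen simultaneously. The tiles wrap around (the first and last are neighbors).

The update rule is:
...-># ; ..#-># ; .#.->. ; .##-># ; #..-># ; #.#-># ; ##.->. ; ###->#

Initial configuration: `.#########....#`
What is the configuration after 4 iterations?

######.####.###

#########.####.
########.####.#
#######.####.##
######.####.###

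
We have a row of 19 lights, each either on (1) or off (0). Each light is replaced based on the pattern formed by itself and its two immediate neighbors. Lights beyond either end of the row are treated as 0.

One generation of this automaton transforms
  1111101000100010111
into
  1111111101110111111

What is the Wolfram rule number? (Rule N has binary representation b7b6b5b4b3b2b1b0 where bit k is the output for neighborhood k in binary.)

position 1: 111 → 1  (bit 7 = 1)
position 4: 110 → 1  (bit 6 = 1)
position 5: 101 → 1  (bit 5 = 1)
position 7: 100 → 1  (bit 4 = 1)
position 0: 011 → 1  (bit 3 = 1)
position 6: 010 → 1  (bit 2 = 1)
position 9: 001 → 1  (bit 1 = 1)
position 8: 000 → 0  (bit 0 = 0)
bits b7..b0 = 11111110 = 254

254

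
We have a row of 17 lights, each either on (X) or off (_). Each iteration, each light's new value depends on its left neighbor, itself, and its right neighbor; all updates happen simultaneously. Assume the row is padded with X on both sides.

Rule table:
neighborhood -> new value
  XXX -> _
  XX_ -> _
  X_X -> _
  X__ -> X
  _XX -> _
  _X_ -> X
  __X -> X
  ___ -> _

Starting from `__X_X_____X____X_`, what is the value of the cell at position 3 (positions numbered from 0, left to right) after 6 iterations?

XXX_XX___XXX__XX_
______X_X___XX___
X____XX_XX_X__X_X
_X__X______XXXX__
_XXXXX____X____XX
______X__XXX__X__
position 3 holds _

_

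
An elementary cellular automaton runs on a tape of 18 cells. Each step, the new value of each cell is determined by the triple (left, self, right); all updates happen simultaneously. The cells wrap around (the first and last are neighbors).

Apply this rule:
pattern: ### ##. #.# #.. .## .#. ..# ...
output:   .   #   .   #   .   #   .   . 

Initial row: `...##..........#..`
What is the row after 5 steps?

....##.........##.
.....##.........##
#.....##.........#
##.....##.........
.##.....##........

.##.....##........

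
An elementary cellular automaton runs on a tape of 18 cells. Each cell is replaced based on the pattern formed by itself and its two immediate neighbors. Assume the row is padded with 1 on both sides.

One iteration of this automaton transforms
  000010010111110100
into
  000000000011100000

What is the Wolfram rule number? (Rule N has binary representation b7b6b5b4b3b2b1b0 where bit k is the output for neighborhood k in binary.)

position 10: 111 → 1  (bit 7 = 1)
position 13: 110 → 0  (bit 6 = 0)
position 8: 101 → 0  (bit 5 = 0)
position 0: 100 → 0  (bit 4 = 0)
position 9: 011 → 0  (bit 3 = 0)
position 4: 010 → 0  (bit 2 = 0)
position 3: 001 → 0  (bit 1 = 0)
position 1: 000 → 0  (bit 0 = 0)
bits b7..b0 = 10000000 = 128

128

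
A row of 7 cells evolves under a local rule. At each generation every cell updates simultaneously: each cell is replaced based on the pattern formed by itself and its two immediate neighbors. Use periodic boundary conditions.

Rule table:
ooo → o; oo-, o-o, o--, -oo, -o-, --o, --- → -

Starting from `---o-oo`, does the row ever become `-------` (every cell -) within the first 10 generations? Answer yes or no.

yes

generation 1: -------
all cells are - at generation 1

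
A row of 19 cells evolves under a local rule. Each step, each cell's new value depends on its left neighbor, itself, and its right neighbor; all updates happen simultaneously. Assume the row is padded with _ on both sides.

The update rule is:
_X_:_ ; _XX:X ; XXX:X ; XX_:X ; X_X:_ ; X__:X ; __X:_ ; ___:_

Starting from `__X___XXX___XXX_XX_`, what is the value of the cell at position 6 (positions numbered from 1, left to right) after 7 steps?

_

___X__XXXX__XXX_XXX
____X_XXXXX_XXX_XXX
______XXXXX_XXX_XXX
______XXXXX_XXX_XXX  (fixed point — unchanged through step 7)
position 6 holds _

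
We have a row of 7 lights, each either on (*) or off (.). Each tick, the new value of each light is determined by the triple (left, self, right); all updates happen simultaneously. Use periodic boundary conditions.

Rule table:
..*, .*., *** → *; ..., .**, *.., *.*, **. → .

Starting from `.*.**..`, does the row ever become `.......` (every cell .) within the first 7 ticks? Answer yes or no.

no

**.....
......*
.....**
....*..
...**..
..*....
.**....
tick 7 is .**...., still not uniform .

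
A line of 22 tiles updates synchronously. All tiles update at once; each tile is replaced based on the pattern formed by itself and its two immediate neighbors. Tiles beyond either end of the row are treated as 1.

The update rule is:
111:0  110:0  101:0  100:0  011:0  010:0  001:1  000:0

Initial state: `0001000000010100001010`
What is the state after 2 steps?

0100000001000000100001

0010000000100000010000
0100000001000000100001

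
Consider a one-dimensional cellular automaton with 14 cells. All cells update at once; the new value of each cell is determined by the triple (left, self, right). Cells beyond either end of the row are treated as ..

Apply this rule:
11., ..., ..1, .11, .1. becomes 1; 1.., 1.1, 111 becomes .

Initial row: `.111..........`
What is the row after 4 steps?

11.1.111111111
11.1.1.......1
11.1.1.1111111
11.1.1.1.....1

11.1.1.1.....1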